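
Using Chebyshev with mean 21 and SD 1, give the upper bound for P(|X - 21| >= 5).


k = 5/1 = 5
Chebyshev: P(|X-mu| >= k*sigma) <= 1/k^2 = 1/5^2 = 1/25

1/25


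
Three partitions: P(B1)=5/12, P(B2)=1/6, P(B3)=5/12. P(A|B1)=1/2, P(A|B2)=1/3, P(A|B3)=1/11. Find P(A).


P(A) = P(A|B1)P(B1) + P(A|B2)P(B2) + P(A|B3)P(B3)
= 1/2*5/12 + 1/3*1/6 + 1/11*5/12
= 5/24 + 1/18 + 5/132 = 239/792

239/792


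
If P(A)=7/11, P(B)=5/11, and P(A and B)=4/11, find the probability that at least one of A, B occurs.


P(A∪B) = P(A) + P(B) - P(A∩B)
= 7/11 + 5/11 - 4/11 = 8/11

8/11


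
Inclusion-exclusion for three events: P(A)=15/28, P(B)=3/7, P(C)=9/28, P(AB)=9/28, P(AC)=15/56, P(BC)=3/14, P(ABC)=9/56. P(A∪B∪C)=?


P(A∪B∪C) = P(A)+P(B)+P(C) - P(AB)-P(AC)-P(BC) + P(ABC)
= 15/28+3/7+9/28 - 9/28-15/56-3/14 + 9/56
= 9/14

9/14


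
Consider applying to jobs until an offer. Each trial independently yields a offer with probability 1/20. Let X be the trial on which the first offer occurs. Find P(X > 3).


P(X > 3) = P(first 3 trials all fail) = (1-p)^3 = (19/20)^3 = 6859/8000

6859/8000


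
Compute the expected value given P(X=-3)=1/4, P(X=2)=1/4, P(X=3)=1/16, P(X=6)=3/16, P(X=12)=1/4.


E[X] = sum(x * P(x))
= -3*1/4 + 2*1/4 + 3*1/16 + 6*3/16 + 12*1/4
= 65/16

65/16


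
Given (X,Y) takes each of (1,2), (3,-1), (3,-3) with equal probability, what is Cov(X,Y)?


E[X]=7/3, E[Y]=-2/3, E[XY]=-10/3
Cov(X,Y) = E[XY] - E[X]E[Y] = -10/3 - 7/3*-2/3 = -16/9

-16/9


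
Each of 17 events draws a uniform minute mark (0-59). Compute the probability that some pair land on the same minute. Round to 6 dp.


P(all different) = prod((60-i)/60 for i=0..16) = 0.081369
P(at least one match) = 1 - 0.081369 = 0.918631

0.918631


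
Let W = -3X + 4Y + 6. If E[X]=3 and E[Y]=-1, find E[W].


E[-3X + 4Y + 6] = -3*E[X] + 4*E[Y] + 6
= (-3)*(3) + (4)*(-1) + (6)
= -9 - 4 + 6 = -7

-7


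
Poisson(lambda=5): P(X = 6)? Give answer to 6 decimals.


P(X=6) = e^(-5) * 5^6 / 6!
≈ 0.006737946999 * 15625 / 720
≈ 0.146223

0.146223


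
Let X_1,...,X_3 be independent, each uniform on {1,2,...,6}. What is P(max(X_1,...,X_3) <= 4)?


P(max <= 4) = P(all X_i <= 4) = (P(X_1 <= 4))^3
= (4/6)^3 = (2/3)^3 = 8/27

8/27


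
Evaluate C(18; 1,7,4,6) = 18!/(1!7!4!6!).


18! = 6402373705728000
Denominator: 1!=1 * 7!=5040 * 4!=24 * 6!=720
Coefficient = 6402373705728000 / 87091200 = 73513440

73513440


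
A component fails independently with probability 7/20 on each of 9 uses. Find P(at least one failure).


P(at least one) = 1 - P(none)
P(none) = (1 - 7/20)^9 = (13/20)^9 = 10604499373/512000000000
P(at least one) = 1 - 10604499373/512000000000 = 501395500627/512000000000

501395500627/512000000000


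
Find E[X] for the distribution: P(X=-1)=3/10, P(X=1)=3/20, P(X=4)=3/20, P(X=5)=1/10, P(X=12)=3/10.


E[X] = sum(x * P(x))
= -1*3/10 + 1*3/20 + 4*3/20 + 5*1/10 + 12*3/10
= 91/20

91/20


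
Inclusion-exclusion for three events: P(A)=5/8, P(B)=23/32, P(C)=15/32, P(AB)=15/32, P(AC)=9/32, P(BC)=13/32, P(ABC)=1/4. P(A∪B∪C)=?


P(A∪B∪C) = P(A)+P(B)+P(C) - P(AB)-P(AC)-P(BC) + P(ABC)
= 5/8+23/32+15/32 - 15/32-9/32-13/32 + 1/4
= 29/32

29/32


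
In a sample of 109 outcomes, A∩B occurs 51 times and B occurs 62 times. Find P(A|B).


P(A|B) = P(A∩B)/P(B) = (51/109)/(62/109) = 51/62

51/62


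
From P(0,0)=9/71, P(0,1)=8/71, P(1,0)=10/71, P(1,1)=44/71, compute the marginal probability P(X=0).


P(X=0) = P(0,0)+P(0,1) = 9/71 + 8/71 = 17/71

17/71


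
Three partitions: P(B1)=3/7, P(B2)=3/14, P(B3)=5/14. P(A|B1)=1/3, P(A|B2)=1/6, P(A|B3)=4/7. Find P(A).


P(A) = P(A|B1)P(B1) + P(A|B2)P(B2) + P(A|B3)P(B3)
= 1/3*3/7 + 1/6*3/14 + 4/7*5/14
= 1/7 + 1/28 + 10/49 = 75/196

75/196


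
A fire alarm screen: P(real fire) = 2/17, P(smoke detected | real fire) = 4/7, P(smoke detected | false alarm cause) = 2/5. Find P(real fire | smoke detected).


P(A) = P(A|B)P(B) + P(A|B')P(B') = 4/7*2/17 + 2/5*15/17 = 50/119
P(B|A) = P(A|B)P(B)/P(A) = (8/119)/(50/119) = 4/25

4/25


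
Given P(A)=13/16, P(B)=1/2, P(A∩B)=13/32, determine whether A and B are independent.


P(A)*P(B) = 13/16*1/2 = 13/32
P(A∩B) = 13/32, which equals P(A)P(B), so independent

Yes, A and B are independent


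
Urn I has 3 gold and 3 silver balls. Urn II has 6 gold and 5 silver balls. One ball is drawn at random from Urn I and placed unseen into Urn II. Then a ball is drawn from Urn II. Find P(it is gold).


P(transfer gold) = 3/6 = 1/2; P(transfer silver) = 1/2
If gold transferred: Urn II has 7 gold of 12, so P(gold|gold moved) = 7/12
If silver transferred: Urn II has 6 gold of 12, so P(gold|silver moved) = 1/2
By total probability: P(gold) = 1/2*7/12 + 1/2*1/2 = 13/24

13/24


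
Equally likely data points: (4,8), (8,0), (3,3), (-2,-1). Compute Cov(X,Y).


E[X]=13/4, E[Y]=5/2, E[XY]=43/4
Cov(X,Y) = E[XY] - E[X]E[Y] = 43/4 - 13/4*5/2 = 21/8

21/8


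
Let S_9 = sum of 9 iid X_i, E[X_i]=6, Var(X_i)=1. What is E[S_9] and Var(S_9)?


E[S_n] = n*mu = 9*6 = 54
Var(S_n) = n*sigma^2 = 9*1 = 9

E[S_9]=54, Var(S_9)=9


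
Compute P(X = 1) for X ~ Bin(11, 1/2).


P(X=1) = C(11,1) * p^1 * (1-p)^10
= 11 * 1/2 * 1/1024
= 11/2048

11/2048


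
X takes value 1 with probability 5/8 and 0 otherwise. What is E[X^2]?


For Bernoulli: X in {0,1}
E[X^2] = 0^2*(1-5/8) + 1^2*5/8 = 5/8

5/8


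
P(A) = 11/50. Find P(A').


P(A') = 1 - P(A) = 1 - 11/50 = 39/50

39/50


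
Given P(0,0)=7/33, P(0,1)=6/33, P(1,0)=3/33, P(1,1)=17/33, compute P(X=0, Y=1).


Read from table: P(X=0, Y=1) = 6/33 = 2/11

2/11


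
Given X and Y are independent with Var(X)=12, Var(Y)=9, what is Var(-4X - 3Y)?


Independence => Cov(X,Y)=0
Var(-4X - 3Y) = (-4)^2*Var(X) + (-3)^2*Var(Y)
= 16*12 + 9*9 = 273

273


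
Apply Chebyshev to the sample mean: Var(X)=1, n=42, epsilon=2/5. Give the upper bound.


Var(Xbar) = Var(X)/n = 1/42
Chebyshev: P(|Xbar-mu| >= 2/5) <= Var(Xbar)/(2/5)^2 = (1/42)/(4/25) = 25/168

25/168


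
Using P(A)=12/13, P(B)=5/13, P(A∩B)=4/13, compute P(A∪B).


P(A∪B) = P(A) + P(B) - P(A∩B)
= 12/13 + 5/13 - 4/13 = 1

1


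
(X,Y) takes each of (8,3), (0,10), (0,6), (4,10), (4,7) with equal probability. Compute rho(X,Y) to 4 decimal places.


Cov(X,Y) = -4.6400, Var(X) = 8.9600, Var(Y) = 6.9600
rho = Cov/(sqrt(VarX)*sqrt(VarY)) = -0.5876

-0.5876


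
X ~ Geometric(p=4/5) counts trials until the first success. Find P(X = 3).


P(X=3) = (1-p)^2 * p = (1/5)^2 * 4/5
= 1/25 * 4/5 = 4/125

4/125


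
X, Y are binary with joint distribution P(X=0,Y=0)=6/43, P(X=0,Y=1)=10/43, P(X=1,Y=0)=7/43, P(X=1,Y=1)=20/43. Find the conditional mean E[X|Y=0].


P(Y=0) = 13/43
E[X|Y=0] = (0*6 + 1*7)/13 = 7/13

7/13


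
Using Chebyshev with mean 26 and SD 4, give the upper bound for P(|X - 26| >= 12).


k = 12/4 = 3
Chebyshev: P(|X-mu| >= k*sigma) <= 1/k^2 = 1/3^2 = 1/9

1/9


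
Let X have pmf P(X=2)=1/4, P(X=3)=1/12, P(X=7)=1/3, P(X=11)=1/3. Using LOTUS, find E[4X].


E[4X] = sum(g(x)*P(x))
= 8*1/4 + 12*1/12 + 28*1/3 + 44*1/3
= 27

27


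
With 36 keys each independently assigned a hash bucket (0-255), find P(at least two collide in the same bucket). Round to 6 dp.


P(all different) = prod((256-i)/256 for i=0..35) = 0.075524
P(at least one match) = 1 - 0.075524 = 0.924476

0.924476


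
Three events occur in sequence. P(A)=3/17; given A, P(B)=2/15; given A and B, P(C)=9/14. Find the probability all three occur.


P(A∩B∩C) = P(A) * P(B|A) * P(C|A∩B)
= 3/17 * 2/15 * 9/14
= 2/85 * 9/14 = 9/595

9/595


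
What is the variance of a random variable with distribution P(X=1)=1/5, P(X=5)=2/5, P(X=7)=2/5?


E[X] = 5, E[X^2] = 149/5
Var(X) = E[X^2] - (E[X])^2 = 149/5 - (5)^2 = 24/5

24/5


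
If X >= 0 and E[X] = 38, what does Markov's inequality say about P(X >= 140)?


Markov: P(X >= a) <= E[X]/a
P(X >= 140) <= 38/140 = 19/70

19/70


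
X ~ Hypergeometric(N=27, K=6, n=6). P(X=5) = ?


P(X=5) = C(6,5)*C(21,1) / C(27,6)
= 6*21 / 296010
= 126/296010 = 7/16445

7/16445


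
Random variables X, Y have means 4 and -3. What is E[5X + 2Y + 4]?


E[5X + 2Y + 4] = 5*E[X] + 2*E[Y] + 4
= (5)*(4) + (2)*(-3) + (4)
= 20 - 6 + 4 = 18

18


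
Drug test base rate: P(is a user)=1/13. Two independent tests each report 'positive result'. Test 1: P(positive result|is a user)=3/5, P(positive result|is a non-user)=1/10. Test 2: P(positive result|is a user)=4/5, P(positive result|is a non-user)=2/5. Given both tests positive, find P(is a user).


After test 1: P(+) = 3/5*1/13 + 1/10*12/13 = 9/65
P(B|+) = (3/65)/(9/65) = 1/3
After test 2 (use post1 as new prior): P(+) = 4/5*1/3 + 2/5*2/3 = 8/15
P(B|+,+) = (4/15)/(8/15) = 1/2

1/2


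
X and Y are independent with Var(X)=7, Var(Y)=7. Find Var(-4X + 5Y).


Independence => Cov(X,Y)=0
Var(-4X + 5Y) = (-4)^2*Var(X) + 5^2*Var(Y)
= 16*7 + 25*7 = 287

287


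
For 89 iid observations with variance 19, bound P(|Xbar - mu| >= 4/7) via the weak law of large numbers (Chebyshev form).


Var(Xbar) = Var(X)/n = 19/89
Chebyshev: P(|Xbar-mu| >= 4/7) <= Var(Xbar)/(4/7)^2 = (19/89)/(16/49) = 931/1424

931/1424


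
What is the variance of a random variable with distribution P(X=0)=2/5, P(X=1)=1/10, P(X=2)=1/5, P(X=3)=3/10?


E[X] = 7/5, E[X^2] = 18/5
Var(X) = E[X^2] - (E[X])^2 = 18/5 - (7/5)^2 = 41/25

41/25


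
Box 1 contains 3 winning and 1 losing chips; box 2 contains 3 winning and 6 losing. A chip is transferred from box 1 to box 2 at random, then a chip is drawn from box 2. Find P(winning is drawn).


P(transfer winning) = 3/4; P(transfer losing) = 1/4
If winning transferred: Urn II has 4 winning of 10, so P(winning|winning moved) = 2/5
If losing transferred: Urn II has 3 winning of 10, so P(winning|losing moved) = 3/10
By total probability: P(winning) = 3/4*2/5 + 1/4*3/10 = 3/8

3/8


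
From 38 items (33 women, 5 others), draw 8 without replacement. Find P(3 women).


P(X=3) = C(33,3)*C(5,5) / C(38,8)
= 5456*1 / 48903492
= 5456/48903492 = 4/35853

4/35853


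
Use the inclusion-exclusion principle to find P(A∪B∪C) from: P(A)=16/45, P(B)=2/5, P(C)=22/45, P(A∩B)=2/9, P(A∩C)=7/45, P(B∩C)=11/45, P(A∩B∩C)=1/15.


P(A∪B∪C) = P(A)+P(B)+P(C) - P(AB)-P(AC)-P(BC) + P(ABC)
= 16/45+2/5+22/45 - 2/9-7/45-11/45 + 1/15
= 31/45

31/45


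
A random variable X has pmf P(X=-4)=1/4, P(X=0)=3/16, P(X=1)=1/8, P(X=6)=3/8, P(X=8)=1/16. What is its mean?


E[X] = sum(x * P(x))
= -4*1/4 + 0*3/16 + 1*1/8 + 6*3/8 + 8*1/16
= 15/8

15/8


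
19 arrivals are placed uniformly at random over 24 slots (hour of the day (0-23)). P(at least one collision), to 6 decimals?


P(all different) = prod((24-i)/24 for i=0..18) = 0.000031
P(at least one match) = 1 - 0.000031 = 0.999969

0.999969


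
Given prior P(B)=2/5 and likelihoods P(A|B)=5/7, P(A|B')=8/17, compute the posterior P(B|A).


P(A) = P(A|B)P(B) + P(A|B')P(B') = 5/7*2/5 + 8/17*3/5 = 338/595
P(B|A) = P(A|B)P(B)/P(A) = (2/7)/(338/595) = 85/169

85/169


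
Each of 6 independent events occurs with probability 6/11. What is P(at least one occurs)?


P(at least one) = 1 - P(none)
P(none) = (1 - 6/11)^6 = (5/11)^6 = 15625/1771561
P(at least one) = 1 - 15625/1771561 = 1755936/1771561

1755936/1771561


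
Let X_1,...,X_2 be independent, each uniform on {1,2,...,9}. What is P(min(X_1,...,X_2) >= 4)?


P(min >= 4) = P(all X_i >= 4) = (P(X_1 >= 4))^2
= (6/9)^2 = (2/3)^2 = 4/9

4/9


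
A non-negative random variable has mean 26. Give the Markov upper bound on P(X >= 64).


Markov: P(X >= a) <= E[X]/a
P(X >= 64) <= 26/64 = 13/32

13/32


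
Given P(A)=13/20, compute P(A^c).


P(A') = 1 - P(A) = 1 - 13/20 = 7/20

7/20


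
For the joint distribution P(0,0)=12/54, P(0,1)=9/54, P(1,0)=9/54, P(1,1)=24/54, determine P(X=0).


P(X=0) = P(0,0)+P(0,1) = 12/54 + 9/54 = 21/54 = 7/18

7/18


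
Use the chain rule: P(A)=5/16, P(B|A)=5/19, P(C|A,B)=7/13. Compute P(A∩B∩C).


P(A∩B∩C) = P(A) * P(B|A) * P(C|A∩B)
= 5/16 * 5/19 * 7/13
= 25/304 * 7/13 = 175/3952

175/3952


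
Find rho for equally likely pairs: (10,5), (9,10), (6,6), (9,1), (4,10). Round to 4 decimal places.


Cov(X,Y) = -3.6400, Var(X) = 5.0400, Var(Y) = 11.4400
rho = Cov/(sqrt(VarX)*sqrt(VarY)) = -0.4794

-0.4794


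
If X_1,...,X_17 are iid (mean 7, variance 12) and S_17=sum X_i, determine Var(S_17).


By independence, Var(S_n) = n*Var(X_1) = 17*12 = 204

204


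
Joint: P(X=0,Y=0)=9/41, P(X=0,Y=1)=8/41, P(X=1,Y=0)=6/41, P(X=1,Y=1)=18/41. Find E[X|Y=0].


P(Y=0) = 15/41
E[X|Y=0] = (0*9 + 1*6)/15 = 6/15 = 2/5

2/5


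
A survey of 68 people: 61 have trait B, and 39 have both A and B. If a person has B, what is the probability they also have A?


P(A|B) = P(A∩B)/P(B) = (39/68)/(61/68) = 39/61

39/61


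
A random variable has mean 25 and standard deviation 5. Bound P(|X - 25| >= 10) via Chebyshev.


k = 10/5 = 2
Chebyshev: P(|X-mu| >= k*sigma) <= 1/k^2 = 1/2^2 = 1/4

1/4


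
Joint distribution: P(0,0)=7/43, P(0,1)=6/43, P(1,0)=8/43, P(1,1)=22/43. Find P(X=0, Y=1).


Read from table: P(X=0, Y=1) = 6/43

6/43


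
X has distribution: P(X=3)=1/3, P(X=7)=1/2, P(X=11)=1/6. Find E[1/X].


E[1/X] = sum(g(x)*P(x))
= 1/3*1/3 + 1/7*1/2 + 1/11*1/6
= 137/693

137/693


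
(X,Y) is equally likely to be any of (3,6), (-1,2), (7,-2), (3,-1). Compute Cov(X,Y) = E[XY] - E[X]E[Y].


E[X]=3, E[Y]=5/4, E[XY]=-1/4
Cov(X,Y) = E[XY] - E[X]E[Y] = -1/4 - 3*5/4 = -4

-4


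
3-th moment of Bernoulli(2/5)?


For Bernoulli: X in {0,1}
E[X^3] = 0^3*(1-2/5) + 1^3*2/5 = 2/5

2/5


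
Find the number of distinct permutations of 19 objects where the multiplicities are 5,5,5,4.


19! = 121645100408832000
Denominator: 5!=120 * 5!=120 * 5!=120 * 4!=24
Coefficient = 121645100408832000 / 41472000 = 2933186256

2933186256


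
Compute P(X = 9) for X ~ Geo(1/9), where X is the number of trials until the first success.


P(X=9) = (1-p)^8 * p = (8/9)^8 * 1/9
= 16777216/43046721 * 1/9 = 16777216/387420489

16777216/387420489


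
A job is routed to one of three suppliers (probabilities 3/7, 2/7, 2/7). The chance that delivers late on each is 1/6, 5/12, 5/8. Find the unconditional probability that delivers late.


P(A) = P(A|B1)P(B1) + P(A|B2)P(B2) + P(A|B3)P(B3)
= 1/6*3/7 + 5/12*2/7 + 5/8*2/7
= 1/14 + 5/42 + 5/28 = 31/84

31/84


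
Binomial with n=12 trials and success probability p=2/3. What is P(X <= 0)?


P(X<=0) = P(X=0)
= 1/531441
= 1/531441

1/531441


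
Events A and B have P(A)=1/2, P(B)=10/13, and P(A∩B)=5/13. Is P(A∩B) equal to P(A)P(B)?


P(A)*P(B) = 1/2*10/13 = 5/13
P(A∩B) = 5/13, which equals P(A)P(B), so independent

Yes, A and B are independent


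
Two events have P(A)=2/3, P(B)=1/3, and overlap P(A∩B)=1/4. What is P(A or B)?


P(A∪B) = P(A) + P(B) - P(A∩B)
= 2/3 + 1/3 - 1/4 = 3/4

3/4


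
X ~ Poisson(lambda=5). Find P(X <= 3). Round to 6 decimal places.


P(X<=3) = e^(-5)*5^0/0! + e^(-5)*5^1/1! + e^(-5)*5^2/2! + e^(-5)*5^3/3!
≈ 0.0067379470 + 0.0336897350 + 0.0842243375 + 0.1403738958
= 0.2650259153
≈ 0.265026

0.265026


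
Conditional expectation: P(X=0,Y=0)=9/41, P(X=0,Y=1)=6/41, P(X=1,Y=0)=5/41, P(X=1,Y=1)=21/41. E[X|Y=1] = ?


P(Y=1) = 27/41
E[X|Y=1] = (0*6 + 1*21)/27 = 21/27 = 7/9

7/9


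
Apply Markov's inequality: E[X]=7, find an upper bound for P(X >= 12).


Markov: P(X >= a) <= E[X]/a
P(X >= 12) <= 7/12

7/12


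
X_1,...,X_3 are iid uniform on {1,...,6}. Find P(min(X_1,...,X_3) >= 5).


P(min >= 5) = P(all X_i >= 5) = (P(X_1 >= 5))^3
= (2/6)^3 = (1/3)^3 = 1/27

1/27


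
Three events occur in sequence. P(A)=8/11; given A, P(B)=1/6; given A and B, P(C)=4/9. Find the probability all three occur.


P(A∩B∩C) = P(A) * P(B|A) * P(C|A∩B)
= 8/11 * 1/6 * 4/9
= 4/33 * 4/9 = 16/297

16/297


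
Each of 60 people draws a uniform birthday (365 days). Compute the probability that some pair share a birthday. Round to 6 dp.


P(all different) = prod((365-i)/365 for i=0..59) = 0.005877
P(at least one match) = 1 - 0.005877 = 0.994123

0.994123


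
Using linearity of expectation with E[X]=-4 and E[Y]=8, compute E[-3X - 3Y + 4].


E[-3X - 3Y + 4] = -3*E[X] - 3*E[Y] + 4
= (-3)*(-4) + (-3)*(8) + (4)
= 12 - 24 + 4 = -8

-8


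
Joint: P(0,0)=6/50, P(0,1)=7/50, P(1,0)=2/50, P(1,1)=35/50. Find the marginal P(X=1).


P(X=1) = P(1,0)+P(1,1) = 2/50 + 35/50 = 37/50

37/50


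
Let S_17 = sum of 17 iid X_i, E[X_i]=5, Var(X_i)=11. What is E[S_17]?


E[S_n] = n*E[X_1] = 17*5 = 85

85


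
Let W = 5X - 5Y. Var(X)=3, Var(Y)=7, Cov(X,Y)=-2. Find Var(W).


Var(5X - 5Y) = 5^2*Var(X) + (-5)^2*Var(Y) + 2*5*(-5)*Cov(X,Y)
= 25*3 + 25*7 - 50*(-2)
= 75 + 175 + 100 = 350

350


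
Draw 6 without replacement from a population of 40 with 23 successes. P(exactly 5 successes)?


P(X=5) = C(23,5)*C(17,1) / C(40,6)
= 33649*17 / 3838380
= 572033/3838380 = 4301/28860

4301/28860


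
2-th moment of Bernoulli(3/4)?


For Bernoulli: X in {0,1}
E[X^2] = 0^2*(1-3/4) + 1^2*3/4 = 3/4

3/4


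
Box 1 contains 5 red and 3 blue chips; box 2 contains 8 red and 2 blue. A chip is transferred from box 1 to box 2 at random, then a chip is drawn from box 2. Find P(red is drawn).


P(transfer red) = 5/8; P(transfer blue) = 3/8
If red transferred: Urn II has 9 red of 11, so P(red|red moved) = 9/11
If blue transferred: Urn II has 8 red of 11, so P(red|blue moved) = 8/11
By total probability: P(red) = 5/8*9/11 + 3/8*8/11 = 69/88

69/88


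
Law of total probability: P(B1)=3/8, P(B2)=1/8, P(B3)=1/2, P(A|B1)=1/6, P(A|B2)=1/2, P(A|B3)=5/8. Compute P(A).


P(A) = P(A|B1)P(B1) + P(A|B2)P(B2) + P(A|B3)P(B3)
= 1/6*3/8 + 1/2*1/8 + 5/8*1/2
= 1/16 + 1/16 + 5/16 = 7/16

7/16


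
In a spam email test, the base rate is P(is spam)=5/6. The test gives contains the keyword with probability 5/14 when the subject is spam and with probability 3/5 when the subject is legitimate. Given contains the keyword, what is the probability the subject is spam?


P(A) = P(A|B)P(B) + P(A|B')P(B') = 5/14*5/6 + 3/5*1/6 = 167/420
P(B|A) = P(A|B)P(B)/P(A) = (25/84)/(167/420) = 125/167

125/167


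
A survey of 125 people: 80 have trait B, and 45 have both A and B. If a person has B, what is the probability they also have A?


P(A|B) = P(A∩B)/P(B) = (45/125)/(80/125) = 45/80 = 9/16

9/16


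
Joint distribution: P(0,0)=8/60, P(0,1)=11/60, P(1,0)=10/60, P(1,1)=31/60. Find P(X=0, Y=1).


Read from table: P(X=0, Y=1) = 11/60

11/60


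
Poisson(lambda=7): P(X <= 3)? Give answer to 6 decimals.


P(X<=3) = e^(-7)*7^0/0! + e^(-7)*7^1/1! + e^(-7)*7^2/2! + e^(-7)*7^3/3!
≈ 0.0009118820 + 0.0063831738 + 0.0223411082 + 0.0521292524
= 0.0817654164
≈ 0.081765

0.081765


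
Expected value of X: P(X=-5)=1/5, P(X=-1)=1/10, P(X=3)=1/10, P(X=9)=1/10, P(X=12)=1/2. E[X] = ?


E[X] = sum(x * P(x))
= -5*1/5 - 1*1/10 + 3*1/10 + 9*1/10 + 12*1/2
= 61/10

61/10


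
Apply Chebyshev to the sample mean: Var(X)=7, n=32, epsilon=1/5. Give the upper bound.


Var(Xbar) = Var(X)/n = 7/32
Chebyshev: P(|Xbar-mu| >= 1/5) <= Var(Xbar)/(1/5)^2 = (7/32)/(1/25) = 175/32
Bound exceeds 1, so trivial bound: 1

1


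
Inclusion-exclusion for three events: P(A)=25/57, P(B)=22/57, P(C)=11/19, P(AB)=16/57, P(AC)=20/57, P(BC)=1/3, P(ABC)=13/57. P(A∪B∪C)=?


P(A∪B∪C) = P(A)+P(B)+P(C) - P(AB)-P(AC)-P(BC) + P(ABC)
= 25/57+22/57+11/19 - 16/57-20/57-1/3 + 13/57
= 2/3

2/3


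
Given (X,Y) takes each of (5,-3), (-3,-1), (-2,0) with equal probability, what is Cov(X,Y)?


E[X]=0, E[Y]=-4/3, E[XY]=-4
Cov(X,Y) = E[XY] - E[X]E[Y] = -4 - 0*-4/3 = -4

-4


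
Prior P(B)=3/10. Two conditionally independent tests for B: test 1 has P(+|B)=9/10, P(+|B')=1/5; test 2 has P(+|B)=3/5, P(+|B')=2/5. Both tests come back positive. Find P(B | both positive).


After test 1: P(+) = 9/10*3/10 + 1/5*7/10 = 41/100
P(B|+) = (27/100)/(41/100) = 27/41
After test 2 (use post1 as new prior): P(+) = 3/5*27/41 + 2/5*14/41 = 109/205
P(B|+,+) = (81/205)/(109/205) = 81/109

81/109


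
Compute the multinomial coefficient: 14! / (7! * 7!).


14! = 87178291200
Denominator: 7!=5040 * 7!=5040
Coefficient = 87178291200 / 25401600 = 3432

3432


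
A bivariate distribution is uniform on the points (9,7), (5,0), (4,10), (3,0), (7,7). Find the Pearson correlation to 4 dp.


Cov(X,Y) = 3.5200, Var(X) = 4.6400, Var(Y) = 16.5600
rho = Cov/(sqrt(VarX)*sqrt(VarY)) = 0.4016

0.4016


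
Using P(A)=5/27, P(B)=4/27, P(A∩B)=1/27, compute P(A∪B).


P(A∪B) = P(A) + P(B) - P(A∩B)
= 5/27 + 4/27 - 1/27 = 8/27

8/27


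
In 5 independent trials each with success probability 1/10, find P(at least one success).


P(at least one) = 1 - P(none)
P(none) = (1 - 1/10)^5 = (9/10)^5 = 59049/100000
P(at least one) = 1 - 59049/100000 = 40951/100000

40951/100000


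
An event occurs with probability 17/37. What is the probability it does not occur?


P(A') = 1 - P(A) = 1 - 17/37 = 20/37

20/37


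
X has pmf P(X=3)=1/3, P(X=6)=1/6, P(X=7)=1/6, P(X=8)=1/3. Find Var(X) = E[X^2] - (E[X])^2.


E[X] = 35/6, E[X^2] = 77/2
Var(X) = E[X^2] - (E[X])^2 = 77/2 - (35/6)^2 = 161/36

161/36


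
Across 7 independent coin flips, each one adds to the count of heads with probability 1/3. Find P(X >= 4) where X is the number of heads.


P(X>=4) = P(X=4) + P(X=5) + P(X=6) + P(X=7)
= 280/2187 + 28/729 + 14/2187 + 1/2187
= 379/2187

379/2187


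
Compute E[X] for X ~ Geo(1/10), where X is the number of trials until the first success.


For geometric (trials until first success), E[X] = 1/p = 1/(1/10) = 10

10


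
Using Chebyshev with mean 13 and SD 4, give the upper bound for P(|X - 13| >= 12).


k = 12/4 = 3
Chebyshev: P(|X-mu| >= k*sigma) <= 1/k^2 = 1/3^2 = 1/9

1/9


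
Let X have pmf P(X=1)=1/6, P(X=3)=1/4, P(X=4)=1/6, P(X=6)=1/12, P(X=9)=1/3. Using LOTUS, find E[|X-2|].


E[|X-2|] = sum(g(x)*P(x))
= 1*1/6 + 1*1/4 + 2*1/6 + 4*1/12 + 7*1/3
= 41/12

41/12


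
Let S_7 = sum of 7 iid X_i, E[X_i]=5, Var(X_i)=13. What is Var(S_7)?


By independence, Var(S_n) = n*Var(X_1) = 7*13 = 91

91


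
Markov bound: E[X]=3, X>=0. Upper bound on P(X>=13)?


Markov: P(X >= a) <= E[X]/a
P(X >= 13) <= 3/13

3/13


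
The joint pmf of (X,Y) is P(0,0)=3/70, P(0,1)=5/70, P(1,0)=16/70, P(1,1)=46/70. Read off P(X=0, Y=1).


Read from table: P(X=0, Y=1) = 5/70 = 1/14

1/14


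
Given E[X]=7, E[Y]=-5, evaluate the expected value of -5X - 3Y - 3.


E[-5X - 3Y - 3] = -5*E[X] - 3*E[Y] - 3
= (-5)*(7) + (-3)*(-5) + (-3)
= -35 + 15 - 3 = -23

-23


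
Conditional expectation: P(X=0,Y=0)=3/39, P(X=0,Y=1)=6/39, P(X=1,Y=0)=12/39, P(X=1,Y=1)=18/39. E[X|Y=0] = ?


P(Y=0) = 15/39
E[X|Y=0] = (0*3 + 1*12)/15 = 12/15 = 4/5

4/5


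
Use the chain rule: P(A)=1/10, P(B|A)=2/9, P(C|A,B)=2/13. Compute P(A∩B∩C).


P(A∩B∩C) = P(A) * P(B|A) * P(C|A∩B)
= 1/10 * 2/9 * 2/13
= 1/45 * 2/13 = 2/585

2/585


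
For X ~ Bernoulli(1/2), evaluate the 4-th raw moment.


For Bernoulli: X in {0,1}
E[X^4] = 0^4*(1-1/2) + 1^4*1/2 = 1/2

1/2


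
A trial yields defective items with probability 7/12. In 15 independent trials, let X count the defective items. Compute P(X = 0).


P(X=0) = C(15,0) * p^0 * (1-p)^15
= 1 * 1 * 30517578125/15407021574586368
= 30517578125/15407021574586368

30517578125/15407021574586368


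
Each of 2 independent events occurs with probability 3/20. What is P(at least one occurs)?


P(at least one) = 1 - P(none)
P(none) = (1 - 3/20)^2 = (17/20)^2 = 289/400
P(at least one) = 1 - 289/400 = 111/400

111/400


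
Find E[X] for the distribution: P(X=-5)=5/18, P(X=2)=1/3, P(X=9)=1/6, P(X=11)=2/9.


E[X] = sum(x * P(x))
= -5*5/18 + 2*1/3 + 9*1/6 + 11*2/9
= 29/9

29/9


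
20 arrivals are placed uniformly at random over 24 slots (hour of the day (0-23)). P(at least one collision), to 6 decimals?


P(all different) = prod((24-i)/24 for i=0..19) = 0.000006
P(at least one match) = 1 - 0.000006 = 0.999994

0.999994


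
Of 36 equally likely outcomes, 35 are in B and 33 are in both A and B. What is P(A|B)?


P(A|B) = P(A∩B)/P(B) = (33/36)/(35/36) = 33/35

33/35


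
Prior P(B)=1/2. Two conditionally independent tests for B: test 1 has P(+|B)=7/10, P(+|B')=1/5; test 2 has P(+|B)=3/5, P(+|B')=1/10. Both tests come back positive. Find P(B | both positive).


After test 1: P(+) = 7/10*1/2 + 1/5*1/2 = 9/20
P(B|+) = (7/20)/(9/20) = 7/9
After test 2 (use post1 as new prior): P(+) = 3/5*7/9 + 1/10*2/9 = 22/45
P(B|+,+) = (7/15)/(22/45) = 21/22

21/22


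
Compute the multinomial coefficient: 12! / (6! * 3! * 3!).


12! = 479001600
Denominator: 6!=720 * 3!=6 * 3!=6
Coefficient = 479001600 / 25920 = 18480

18480


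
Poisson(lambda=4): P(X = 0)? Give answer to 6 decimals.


P(X=0) = e^(-4) * 4^0 / 0!
≈ 0.01831563889 * 1 / 1
≈ 0.018316

0.018316


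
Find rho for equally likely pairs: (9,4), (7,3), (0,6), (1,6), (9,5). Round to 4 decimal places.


Cov(X,Y) = -3.3600, Var(X) = 15.3600, Var(Y) = 1.3600
rho = Cov/(sqrt(VarX)*sqrt(VarY)) = -0.7351

-0.7351


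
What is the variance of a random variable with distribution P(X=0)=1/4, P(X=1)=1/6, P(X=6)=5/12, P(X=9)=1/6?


E[X] = 25/6, E[X^2] = 86/3
Var(X) = E[X^2] - (E[X])^2 = 86/3 - (25/6)^2 = 407/36

407/36


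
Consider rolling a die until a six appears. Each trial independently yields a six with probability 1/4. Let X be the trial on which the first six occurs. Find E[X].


For geometric (trials until first success), E[X] = 1/p = 1/(1/4) = 4

4


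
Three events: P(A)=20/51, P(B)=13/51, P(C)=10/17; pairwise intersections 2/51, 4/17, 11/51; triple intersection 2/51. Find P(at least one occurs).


P(A∪B∪C) = P(A)+P(B)+P(C) - P(AB)-P(AC)-P(BC) + P(ABC)
= 20/51+13/51+10/17 - 2/51-4/17-11/51 + 2/51
= 40/51

40/51


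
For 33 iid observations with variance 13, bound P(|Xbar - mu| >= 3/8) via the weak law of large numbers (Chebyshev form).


Var(Xbar) = Var(X)/n = 13/33
Chebyshev: P(|Xbar-mu| >= 3/8) <= Var(Xbar)/(3/8)^2 = (13/33)/(9/64) = 832/297
Bound exceeds 1, so trivial bound: 1

1


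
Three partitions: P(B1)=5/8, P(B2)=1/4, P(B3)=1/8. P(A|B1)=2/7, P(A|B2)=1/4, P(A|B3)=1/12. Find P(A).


P(A) = P(A|B1)P(B1) + P(A|B2)P(B2) + P(A|B3)P(B3)
= 2/7*5/8 + 1/4*1/4 + 1/12*1/8
= 5/28 + 1/16 + 1/96 = 169/672

169/672


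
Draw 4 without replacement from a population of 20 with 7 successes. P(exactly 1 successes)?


P(X=1) = C(7,1)*C(13,3) / C(20,4)
= 7*286 / 4845
= 2002/4845

2002/4845


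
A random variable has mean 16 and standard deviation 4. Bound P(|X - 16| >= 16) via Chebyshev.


k = 16/4 = 4
Chebyshev: P(|X-mu| >= k*sigma) <= 1/k^2 = 1/4^2 = 1/16

1/16


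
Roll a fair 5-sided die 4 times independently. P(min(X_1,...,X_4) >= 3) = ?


P(min >= 3) = P(all X_i >= 3) = (P(X_1 >= 3))^4
= (3/5)^4 = 81/625

81/625


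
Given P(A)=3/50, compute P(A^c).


P(A') = 1 - P(A) = 1 - 3/50 = 47/50

47/50


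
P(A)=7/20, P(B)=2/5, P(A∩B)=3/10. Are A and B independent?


P(A)*P(B) = 7/20*2/5 = 7/50
P(A∩B) = 3/10 != 7/50, so not independent

No, A and B are not independent


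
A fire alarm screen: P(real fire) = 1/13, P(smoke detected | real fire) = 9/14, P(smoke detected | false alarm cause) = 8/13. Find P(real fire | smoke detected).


P(A) = P(A|B)P(B) + P(A|B')P(B') = 9/14*1/13 + 8/13*12/13 = 1461/2366
P(B|A) = P(A|B)P(B)/P(A) = (9/182)/(1461/2366) = 39/487

39/487


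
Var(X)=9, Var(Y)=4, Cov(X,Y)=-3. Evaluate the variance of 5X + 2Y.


Var(5X + 2Y) = 5^2*Var(X) + 2^2*Var(Y) + 2*5*2*Cov(X,Y)
= 25*9 + 4*4 + 20*(-3)
= 225 + 16 - 60 = 181

181


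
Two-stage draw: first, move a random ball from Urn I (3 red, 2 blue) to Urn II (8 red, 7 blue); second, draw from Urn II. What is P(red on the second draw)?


P(transfer red) = 3/5; P(transfer blue) = 2/5
If red transferred: Urn II has 9 red of 16, so P(red|red moved) = 9/16
If blue transferred: Urn II has 8 red of 16, so P(red|blue moved) = 1/2
By total probability: P(red) = 3/5*9/16 + 2/5*1/2 = 43/80

43/80


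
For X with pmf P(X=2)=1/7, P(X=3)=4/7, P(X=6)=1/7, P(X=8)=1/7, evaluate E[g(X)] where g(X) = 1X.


E[1X] = sum(g(x)*P(x))
= 2*1/7 + 3*4/7 + 6*1/7 + 8*1/7
= 4

4


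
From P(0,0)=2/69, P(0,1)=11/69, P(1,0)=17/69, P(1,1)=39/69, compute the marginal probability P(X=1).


P(X=1) = P(1,0)+P(1,1) = 17/69 + 39/69 = 56/69

56/69


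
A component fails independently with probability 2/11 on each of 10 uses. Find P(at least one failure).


P(at least one) = 1 - P(none)
P(none) = (1 - 2/11)^10 = (9/11)^10 = 3486784401/25937424601
P(at least one) = 1 - 3486784401/25937424601 = 22450640200/25937424601

22450640200/25937424601


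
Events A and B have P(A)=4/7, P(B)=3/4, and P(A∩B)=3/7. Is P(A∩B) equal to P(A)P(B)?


P(A)*P(B) = 4/7*3/4 = 3/7
P(A∩B) = 3/7, which equals P(A)P(B), so independent

Yes, A and B are independent


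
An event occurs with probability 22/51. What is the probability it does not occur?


P(A') = 1 - P(A) = 1 - 22/51 = 29/51

29/51


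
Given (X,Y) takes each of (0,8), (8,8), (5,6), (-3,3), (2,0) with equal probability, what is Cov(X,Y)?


E[X]=12/5, E[Y]=5, E[XY]=17
Cov(X,Y) = E[XY] - E[X]E[Y] = 17 - 12/5*5 = 5

5


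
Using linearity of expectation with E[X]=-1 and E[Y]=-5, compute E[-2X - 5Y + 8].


E[-2X - 5Y + 8] = -2*E[X] - 5*E[Y] + 8
= (-2)*(-1) + (-5)*(-5) + (8)
= 2 + 25 + 8 = 35

35


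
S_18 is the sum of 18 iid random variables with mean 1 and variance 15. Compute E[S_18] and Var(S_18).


E[S_n] = n*mu = 18*1 = 18
Var(S_n) = n*sigma^2 = 18*15 = 270

E[S_18]=18, Var(S_18)=270


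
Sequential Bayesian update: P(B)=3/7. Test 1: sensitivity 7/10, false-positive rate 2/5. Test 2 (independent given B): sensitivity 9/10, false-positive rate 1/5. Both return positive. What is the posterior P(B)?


After test 1: P(+) = 7/10*3/7 + 2/5*4/7 = 37/70
P(B|+) = (3/10)/(37/70) = 21/37
After test 2 (use post1 as new prior): P(+) = 9/10*21/37 + 1/5*16/37 = 221/370
P(B|+,+) = (189/370)/(221/370) = 189/221

189/221


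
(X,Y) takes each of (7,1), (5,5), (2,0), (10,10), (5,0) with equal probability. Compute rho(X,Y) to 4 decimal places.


Cov(X,Y) = 7.8400, Var(X) = 6.9600, Var(Y) = 14.9600
rho = Cov/(sqrt(VarX)*sqrt(VarY)) = 0.7683

0.7683


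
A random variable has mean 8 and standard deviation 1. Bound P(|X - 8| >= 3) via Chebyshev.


k = 3/1 = 3
Chebyshev: P(|X-mu| >= k*sigma) <= 1/k^2 = 1/3^2 = 1/9

1/9


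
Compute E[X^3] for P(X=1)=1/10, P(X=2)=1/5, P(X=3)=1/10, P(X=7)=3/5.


E[X^3] = sum(g(x)*P(x))
= 1*1/10 + 8*1/5 + 27*1/10 + 343*3/5
= 1051/5

1051/5


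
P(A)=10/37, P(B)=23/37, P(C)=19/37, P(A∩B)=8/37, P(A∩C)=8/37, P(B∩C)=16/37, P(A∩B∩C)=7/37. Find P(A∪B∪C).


P(A∪B∪C) = P(A)+P(B)+P(C) - P(AB)-P(AC)-P(BC) + P(ABC)
= 10/37+23/37+19/37 - 8/37-8/37-16/37 + 7/37
= 27/37

27/37


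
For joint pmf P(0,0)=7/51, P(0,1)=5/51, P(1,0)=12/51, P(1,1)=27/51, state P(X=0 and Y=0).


Read from table: P(X=0, Y=0) = 7/51

7/51


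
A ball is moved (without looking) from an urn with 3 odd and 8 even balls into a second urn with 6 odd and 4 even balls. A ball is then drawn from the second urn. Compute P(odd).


P(transfer odd) = 3/11; P(transfer even) = 8/11
If odd transferred: Urn II has 7 odd of 11, so P(odd|odd moved) = 7/11
If even transferred: Urn II has 6 odd of 11, so P(odd|even moved) = 6/11
By total probability: P(odd) = 3/11*7/11 + 8/11*6/11 = 69/121

69/121


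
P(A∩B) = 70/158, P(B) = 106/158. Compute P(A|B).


P(A|B) = P(A∩B)/P(B) = (70/158)/(106/158) = 70/106 = 35/53

35/53


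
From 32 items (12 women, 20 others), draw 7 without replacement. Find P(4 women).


P(X=4) = C(12,4)*C(20,3) / C(32,7)
= 495*1140 / 3365856
= 564300/3365856 = 15675/93496

15675/93496


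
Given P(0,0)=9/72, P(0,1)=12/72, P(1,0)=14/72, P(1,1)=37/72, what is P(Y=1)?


P(Y=1) = P(0,1)+P(1,1) = 12/72 + 37/72 = 49/72

49/72


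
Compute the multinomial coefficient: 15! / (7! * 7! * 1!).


15! = 1307674368000
Denominator: 7!=5040 * 7!=5040 * 1!=1
Coefficient = 1307674368000 / 25401600 = 51480

51480


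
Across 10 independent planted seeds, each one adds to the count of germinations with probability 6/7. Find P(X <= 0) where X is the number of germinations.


P(X<=0) = P(X=0)
= 1/282475249
= 1/282475249

1/282475249


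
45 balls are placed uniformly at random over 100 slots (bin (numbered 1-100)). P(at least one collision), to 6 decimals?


P(all different) = prod((100-i)/100 for i=0..44) = 0.000007
P(at least one match) = 1 - 0.000007 = 0.999993

0.999993


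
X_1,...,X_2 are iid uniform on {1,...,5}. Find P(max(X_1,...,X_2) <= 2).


P(max <= 2) = P(all X_i <= 2) = (P(X_1 <= 2))^2
= (2/5)^2 = 4/25

4/25


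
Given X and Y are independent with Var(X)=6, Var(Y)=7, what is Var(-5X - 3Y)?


Independence => Cov(X,Y)=0
Var(-5X - 3Y) = (-5)^2*Var(X) + (-3)^2*Var(Y)
= 25*6 + 9*7 = 213

213


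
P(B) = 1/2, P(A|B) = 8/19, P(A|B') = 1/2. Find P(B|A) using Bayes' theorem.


P(A) = P(A|B)P(B) + P(A|B')P(B') = 8/19*1/2 + 1/2*1/2 = 35/76
P(B|A) = P(A|B)P(B)/P(A) = (4/19)/(35/76) = 16/35

16/35


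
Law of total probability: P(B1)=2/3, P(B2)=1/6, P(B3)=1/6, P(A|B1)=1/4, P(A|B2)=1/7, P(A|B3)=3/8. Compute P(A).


P(A) = P(A|B1)P(B1) + P(A|B2)P(B2) + P(A|B3)P(B3)
= 1/4*2/3 + 1/7*1/6 + 3/8*1/6
= 1/6 + 1/42 + 1/16 = 85/336

85/336


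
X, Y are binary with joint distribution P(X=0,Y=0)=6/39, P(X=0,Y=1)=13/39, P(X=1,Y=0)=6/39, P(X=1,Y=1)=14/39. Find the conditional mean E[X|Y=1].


P(Y=1) = 27/39
E[X|Y=1] = (0*13 + 1*14)/27 = 14/27

14/27


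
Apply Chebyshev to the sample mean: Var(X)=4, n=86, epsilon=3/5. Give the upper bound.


Var(Xbar) = Var(X)/n = 4/86
Chebyshev: P(|Xbar-mu| >= 3/5) <= Var(Xbar)/(3/5)^2 = (2/43)/(9/25) = 50/387

50/387


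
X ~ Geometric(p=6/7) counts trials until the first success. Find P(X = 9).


P(X=9) = (1-p)^8 * p = (1/7)^8 * 6/7
= 1/5764801 * 6/7 = 6/40353607

6/40353607


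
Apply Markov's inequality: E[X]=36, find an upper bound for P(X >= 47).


Markov: P(X >= a) <= E[X]/a
P(X >= 47) <= 36/47

36/47


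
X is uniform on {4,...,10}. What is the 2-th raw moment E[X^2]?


E[X^2] = (1/7) * sum(x^2 for x=4..10)
= 371/7 = 53

53


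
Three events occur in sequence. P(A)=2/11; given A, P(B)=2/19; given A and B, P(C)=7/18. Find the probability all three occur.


P(A∩B∩C) = P(A) * P(B|A) * P(C|A∩B)
= 2/11 * 2/19 * 7/18
= 4/209 * 7/18 = 14/1881

14/1881


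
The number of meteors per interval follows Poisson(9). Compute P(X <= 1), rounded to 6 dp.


P(X<=1) = e^(-9)*9^0/0! + e^(-9)*9^1/1!
≈ 0.0001234098 + 0.0011106882
= 0.0012340980
≈ 0.001234

0.001234


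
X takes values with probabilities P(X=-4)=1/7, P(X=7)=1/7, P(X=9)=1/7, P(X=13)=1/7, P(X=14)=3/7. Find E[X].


E[X] = sum(x * P(x))
= -4*1/7 + 7*1/7 + 9*1/7 + 13*1/7 + 14*3/7
= 67/7

67/7


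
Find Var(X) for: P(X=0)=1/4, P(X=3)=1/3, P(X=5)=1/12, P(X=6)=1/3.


E[X] = 41/12, E[X^2] = 205/12
Var(X) = E[X^2] - (E[X])^2 = 205/12 - (41/12)^2 = 779/144

779/144


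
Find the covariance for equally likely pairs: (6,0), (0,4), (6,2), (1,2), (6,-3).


E[X]=19/5, E[Y]=1, E[XY]=-4/5
Cov(X,Y) = E[XY] - E[X]E[Y] = -4/5 - 19/5*1 = -23/5

-23/5


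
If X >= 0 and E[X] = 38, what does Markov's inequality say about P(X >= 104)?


Markov: P(X >= a) <= E[X]/a
P(X >= 104) <= 38/104 = 19/52

19/52


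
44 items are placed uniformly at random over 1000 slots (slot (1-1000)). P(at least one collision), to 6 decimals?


P(all different) = prod((1000-i)/1000 for i=0..43) = 0.382884
P(at least one match) = 1 - 0.382884 = 0.617116

0.617116


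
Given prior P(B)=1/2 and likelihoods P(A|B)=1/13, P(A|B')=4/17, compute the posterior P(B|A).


P(A) = P(A|B)P(B) + P(A|B')P(B') = 1/13*1/2 + 4/17*1/2 = 69/442
P(B|A) = P(A|B)P(B)/P(A) = (1/26)/(69/442) = 17/69

17/69


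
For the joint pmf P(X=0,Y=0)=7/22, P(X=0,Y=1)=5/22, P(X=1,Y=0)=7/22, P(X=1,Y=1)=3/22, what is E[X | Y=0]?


P(Y=0) = 14/22
E[X|Y=0] = (0*7 + 1*7)/14 = 7/14 = 1/2

1/2


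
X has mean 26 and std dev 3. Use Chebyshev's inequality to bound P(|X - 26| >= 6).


k = 6/3 = 2
Chebyshev: P(|X-mu| >= k*sigma) <= 1/k^2 = 1/2^2 = 1/4

1/4


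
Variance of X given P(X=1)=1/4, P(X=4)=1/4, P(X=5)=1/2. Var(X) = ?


E[X] = 15/4, E[X^2] = 67/4
Var(X) = E[X^2] - (E[X])^2 = 67/4 - (15/4)^2 = 43/16

43/16


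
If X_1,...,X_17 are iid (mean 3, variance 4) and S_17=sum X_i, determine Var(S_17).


By independence, Var(S_n) = n*Var(X_1) = 17*4 = 68

68


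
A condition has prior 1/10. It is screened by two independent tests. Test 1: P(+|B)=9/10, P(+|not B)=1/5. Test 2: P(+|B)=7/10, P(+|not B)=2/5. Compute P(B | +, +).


After test 1: P(+) = 9/10*1/10 + 1/5*9/10 = 27/100
P(B|+) = (9/100)/(27/100) = 1/3
After test 2 (use post1 as new prior): P(+) = 7/10*1/3 + 2/5*2/3 = 1/2
P(B|+,+) = (7/30)/(1/2) = 7/15

7/15


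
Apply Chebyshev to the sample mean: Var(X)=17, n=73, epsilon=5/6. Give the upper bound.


Var(Xbar) = Var(X)/n = 17/73
Chebyshev: P(|Xbar-mu| >= 5/6) <= Var(Xbar)/(5/6)^2 = (17/73)/(25/36) = 612/1825

612/1825


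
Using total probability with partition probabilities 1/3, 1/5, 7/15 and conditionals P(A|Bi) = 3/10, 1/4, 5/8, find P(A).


P(A) = P(A|B1)P(B1) + P(A|B2)P(B2) + P(A|B3)P(B3)
= 3/10*1/3 + 1/4*1/5 + 5/8*7/15
= 1/10 + 1/20 + 7/24 = 53/120

53/120


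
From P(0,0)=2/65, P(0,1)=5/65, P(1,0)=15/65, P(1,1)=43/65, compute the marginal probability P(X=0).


P(X=0) = P(0,0)+P(0,1) = 2/65 + 5/65 = 7/65

7/65


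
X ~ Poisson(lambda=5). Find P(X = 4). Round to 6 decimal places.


P(X=4) = e^(-5) * 5^4 / 4!
≈ 0.006737946999 * 625 / 24
≈ 0.175467

0.175467


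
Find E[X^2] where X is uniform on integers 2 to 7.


E[X^2] = (1/6) * sum(x^2 for x=2..7)
= 139/6

139/6


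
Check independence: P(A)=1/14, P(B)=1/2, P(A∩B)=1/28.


P(A)*P(B) = 1/14*1/2 = 1/28
P(A∩B) = 1/28, which equals P(A)P(B), so independent

Yes, A and B are independent


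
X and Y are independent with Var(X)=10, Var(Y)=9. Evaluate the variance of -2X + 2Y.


Independence => Cov(X,Y)=0
Var(-2X + 2Y) = (-2)^2*Var(X) + 2^2*Var(Y)
= 4*10 + 4*9 = 76

76


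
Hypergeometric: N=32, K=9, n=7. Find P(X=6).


P(X=6) = C(9,6)*C(23,1) / C(32,7)
= 84*23 / 3365856
= 1932/3365856 = 161/280488

161/280488


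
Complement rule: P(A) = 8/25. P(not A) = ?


P(A') = 1 - P(A) = 1 - 8/25 = 17/25

17/25


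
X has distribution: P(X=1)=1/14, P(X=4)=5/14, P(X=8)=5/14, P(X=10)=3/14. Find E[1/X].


E[1/X] = sum(g(x)*P(x))
= 1*1/14 + 1/4*5/14 + 1/8*5/14 + 1/10*3/14
= 127/560

127/560


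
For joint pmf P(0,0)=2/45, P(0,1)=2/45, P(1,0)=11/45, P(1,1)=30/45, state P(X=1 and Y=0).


Read from table: P(X=1, Y=0) = 11/45

11/45


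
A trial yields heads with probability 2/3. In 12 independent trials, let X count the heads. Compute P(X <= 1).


P(X<=1) = P(X=0) + P(X=1)
= 1/531441 + 8/177147
= 25/531441

25/531441


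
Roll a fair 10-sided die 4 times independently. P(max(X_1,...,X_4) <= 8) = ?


P(max <= 8) = P(all X_i <= 8) = (P(X_1 <= 8))^4
= (8/10)^4 = (4/5)^4 = 256/625

256/625


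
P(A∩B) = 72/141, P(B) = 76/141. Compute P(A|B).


P(A|B) = P(A∩B)/P(B) = (72/141)/(76/141) = 72/76 = 18/19

18/19


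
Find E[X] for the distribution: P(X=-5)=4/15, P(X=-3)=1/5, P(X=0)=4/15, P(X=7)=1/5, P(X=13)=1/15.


E[X] = sum(x * P(x))
= -5*4/15 - 3*1/5 + 0*4/15 + 7*1/5 + 13*1/15
= 1/3

1/3


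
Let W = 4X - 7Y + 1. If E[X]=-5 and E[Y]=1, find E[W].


E[4X - 7Y + 1] = 4*E[X] - 7*E[Y] + 1
= (4)*(-5) + (-7)*(1) + (1)
= -20 - 7 + 1 = -26

-26
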